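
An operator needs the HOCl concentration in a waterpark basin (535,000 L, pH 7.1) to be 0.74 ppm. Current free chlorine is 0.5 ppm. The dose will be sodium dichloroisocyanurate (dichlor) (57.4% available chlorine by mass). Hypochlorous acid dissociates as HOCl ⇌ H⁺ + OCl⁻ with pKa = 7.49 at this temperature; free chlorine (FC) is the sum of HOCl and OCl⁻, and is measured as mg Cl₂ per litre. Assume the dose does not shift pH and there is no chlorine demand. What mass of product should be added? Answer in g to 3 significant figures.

505 g

[OCl⁻]/[HOCl] = 10^(pH − pKa) = 10^(7.1 − 7.49) = 0.4074; fraction as HOCl = 1/(1 + 0.4074) = 0.7105.
Free chlorine required for 0.74 ppm HOCl: 0.74 / 0.7105 = 1.041 ppm.
FC to add: 1.041 − 0.5 = 0.5415 mg/L as Cl₂.
Cl₂ equivalent: 0.5415 mg/L × 535,000 L = 289.7 g.
Product at 57.4% available Cl: 289.7 / 0.574 = 504.7 g.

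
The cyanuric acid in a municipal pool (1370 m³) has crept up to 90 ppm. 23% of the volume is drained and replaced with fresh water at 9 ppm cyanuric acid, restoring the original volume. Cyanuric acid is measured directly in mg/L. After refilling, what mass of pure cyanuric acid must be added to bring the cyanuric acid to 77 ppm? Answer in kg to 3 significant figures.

7.71 kg

Volume: 1370 m³ = 1,370,000 L.
After draining 23% and refilling: 90 × 0.77 + 9 × 0.23 = 71.37 ppm.
Deficit to target: 77 − 71.37 = 5.63 mg/L.
Mass: 5.63 mg/L × 1,370,000 L = 7713 g cyanuric acid.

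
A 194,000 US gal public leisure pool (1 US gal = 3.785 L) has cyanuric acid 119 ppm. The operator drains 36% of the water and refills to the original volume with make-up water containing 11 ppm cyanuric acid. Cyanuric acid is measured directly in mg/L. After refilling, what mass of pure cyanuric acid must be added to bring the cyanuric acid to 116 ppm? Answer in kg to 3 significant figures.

26.3 kg

Volume: 194,000 US gal × 3.785 L/gal = 734,290 L.
After draining 36% and refilling: 119 × 0.64 + 11 × 0.36 = 80.12 ppm.
Deficit to target: 116 − 80.12 = 35.88 mg/L.
Mass: 35.88 mg/L × 734,290 L = 26,350 g cyanuric acid.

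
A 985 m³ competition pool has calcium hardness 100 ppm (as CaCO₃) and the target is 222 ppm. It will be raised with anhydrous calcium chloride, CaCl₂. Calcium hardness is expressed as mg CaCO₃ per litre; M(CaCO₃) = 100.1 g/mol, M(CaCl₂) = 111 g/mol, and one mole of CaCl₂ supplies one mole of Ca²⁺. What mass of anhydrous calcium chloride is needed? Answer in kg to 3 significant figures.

133 kg

Volume: 985 m³ = 985,000 L.
Hardness to add: (222 − 100) = 122 mg/L as CaCO₃ × 985,000 L = 120,200 g as CaCO₃.
Moles of Ca²⁺ (1 mol Ca²⁺ ≡ 1 mol CaCO₃): 120,200 / 100.1 g/mol = 1200 mol.
Mass of CaCl₂: 1200 × 111 = 133,300 g.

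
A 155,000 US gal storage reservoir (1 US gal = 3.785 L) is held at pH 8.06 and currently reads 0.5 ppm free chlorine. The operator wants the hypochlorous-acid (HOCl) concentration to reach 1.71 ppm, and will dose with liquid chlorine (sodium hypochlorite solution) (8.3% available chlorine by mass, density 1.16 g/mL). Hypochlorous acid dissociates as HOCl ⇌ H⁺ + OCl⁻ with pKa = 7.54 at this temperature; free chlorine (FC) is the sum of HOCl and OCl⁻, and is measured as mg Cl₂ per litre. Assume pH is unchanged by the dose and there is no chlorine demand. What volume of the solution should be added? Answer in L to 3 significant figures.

41.9 L

Volume: 155,000 US gal × 3.785 L/gal = 586,675 L.
[OCl⁻]/[HOCl] = 10^(pH − pKa) = 10^(8.06 − 7.54) = 3.311; fraction as HOCl = 1/(1 + 3.311) = 0.2319.
Free chlorine required for 1.71 ppm HOCl: 1.71 / 0.2319 = 7.372 ppm.
FC to add: 7.372 − 0.5 = 6.872 mg/L as Cl₂.
Cl₂ equivalent: 6.872 mg/L × 586,675 L = 4032 g.
Product at 8.3% available Cl: 4032 / 0.083 = 48,580 g.
Volume: 48,580 g ÷ 1.16 g/mL = 41,880 mL.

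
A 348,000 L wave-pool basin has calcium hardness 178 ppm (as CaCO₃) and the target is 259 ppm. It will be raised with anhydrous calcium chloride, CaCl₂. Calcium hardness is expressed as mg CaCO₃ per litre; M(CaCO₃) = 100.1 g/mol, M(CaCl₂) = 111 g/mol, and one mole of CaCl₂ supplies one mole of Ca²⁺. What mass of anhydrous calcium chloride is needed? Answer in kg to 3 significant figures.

31.3 kg

Hardness to add: (259 − 178) = 81 mg/L as CaCO₃ × 348,000 L = 28,190 g as CaCO₃.
Moles of Ca²⁺ (1 mol Ca²⁺ ≡ 1 mol CaCO₃): 28,190 / 100.1 g/mol = 281.6 mol.
Mass of CaCl₂: 281.6 × 111 = 31,260 g.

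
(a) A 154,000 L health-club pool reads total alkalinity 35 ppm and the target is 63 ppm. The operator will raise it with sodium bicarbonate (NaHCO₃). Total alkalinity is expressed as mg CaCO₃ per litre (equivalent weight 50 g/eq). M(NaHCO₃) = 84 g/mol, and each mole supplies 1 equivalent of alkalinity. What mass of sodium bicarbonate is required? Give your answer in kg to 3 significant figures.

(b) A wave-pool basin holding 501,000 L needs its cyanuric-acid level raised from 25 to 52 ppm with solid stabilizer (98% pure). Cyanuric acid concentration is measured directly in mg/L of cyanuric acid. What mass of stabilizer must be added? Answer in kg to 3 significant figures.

(a) 7.24 kg; (b) 13.8 kg

(a) Alkalinity to add: (63 − 35) = 28 mg/L as CaCO₃ × 154,000 L = 4312 g as CaCO₃.
(a) Equivalents: 4312 g ÷ 50 g/eq = 86.24 eq.
(a) NaHCO₃ supplies 1 eq per mole → 86.24 mol.
(a) Mass: 86.24 mol × 84 g/mol = 7244 g.

(b) CYA to add: (52 − 25) = 27 mg/L × 501,000 L = 13,530 g cyanuric acid.
(b) At 98% purity: 13,530 / 0.98 = 13,800 g product.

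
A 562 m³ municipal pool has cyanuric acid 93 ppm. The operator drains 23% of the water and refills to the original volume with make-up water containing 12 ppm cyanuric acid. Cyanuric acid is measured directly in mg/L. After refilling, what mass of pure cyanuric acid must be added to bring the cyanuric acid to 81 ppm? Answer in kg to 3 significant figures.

Volume: 562 m³ = 562,000 L.
After draining 23% and refilling: 93 × 0.77 + 12 × 0.23 = 74.37 ppm.
Deficit to target: 81 − 74.37 = 6.63 mg/L.
Mass: 6.63 mg/L × 562,000 L = 3726 g cyanuric acid.

3.73 kg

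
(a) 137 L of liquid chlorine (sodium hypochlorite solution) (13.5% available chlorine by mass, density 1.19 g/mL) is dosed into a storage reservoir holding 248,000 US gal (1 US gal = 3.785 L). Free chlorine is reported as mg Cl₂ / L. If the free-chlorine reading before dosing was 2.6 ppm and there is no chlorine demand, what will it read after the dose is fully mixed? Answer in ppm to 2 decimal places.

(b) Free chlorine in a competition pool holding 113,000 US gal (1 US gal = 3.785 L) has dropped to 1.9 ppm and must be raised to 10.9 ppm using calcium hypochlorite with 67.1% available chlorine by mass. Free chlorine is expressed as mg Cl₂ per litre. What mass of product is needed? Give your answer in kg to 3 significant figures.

(a) 26.05 ppm; (b) 5.74 kg

(a) Volume: 248,000 US gal × 3.785 L/gal = 938,680 L.
(a) Mass of solution: 137 L × 1000 mL/L × 1.19 g/mL = 163,000 g.
(a) Available chlorine delivered: 163,000 g × 0.135 = 22,010 g as Cl₂.
(a) Concentration rise: 22,010 g / 938,680 L = 23.45 mg/L = 23.45 ppm.
(a) Final FC: 2.6 + 23.45 = 26.05 ppm.

(b) Volume: 113,000 US gal × 3.785 L/gal = 427,705 L.
(b) Chlorine deficit: 10.9 − 1.9 = 9 ppm = 9 mg/L as Cl₂.
(b) Cl₂ equivalent needed: 9 mg/L × 427,705 L = 3,849,000 mg = 3849 g.
(b) Product at 67.1% available chlorine: 3849 / 0.671 = 5737 g.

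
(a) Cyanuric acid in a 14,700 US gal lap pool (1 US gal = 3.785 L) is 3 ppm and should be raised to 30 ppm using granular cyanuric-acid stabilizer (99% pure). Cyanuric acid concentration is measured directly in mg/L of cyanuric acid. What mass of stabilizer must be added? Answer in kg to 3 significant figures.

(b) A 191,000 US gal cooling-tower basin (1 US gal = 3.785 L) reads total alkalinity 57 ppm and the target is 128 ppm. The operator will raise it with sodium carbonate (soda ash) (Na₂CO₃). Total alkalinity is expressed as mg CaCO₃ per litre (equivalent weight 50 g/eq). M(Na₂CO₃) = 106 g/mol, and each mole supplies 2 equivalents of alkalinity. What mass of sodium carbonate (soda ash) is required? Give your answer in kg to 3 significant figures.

(a) 1.52 kg; (b) 54.4 kg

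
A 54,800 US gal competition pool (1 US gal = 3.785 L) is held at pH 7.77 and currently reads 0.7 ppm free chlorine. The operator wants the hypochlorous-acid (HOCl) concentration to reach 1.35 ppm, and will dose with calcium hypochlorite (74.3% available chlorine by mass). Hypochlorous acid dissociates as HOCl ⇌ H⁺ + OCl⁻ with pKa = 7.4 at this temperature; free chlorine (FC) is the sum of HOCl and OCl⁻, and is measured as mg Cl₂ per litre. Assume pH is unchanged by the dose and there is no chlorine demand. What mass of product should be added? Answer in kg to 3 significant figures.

Volume: 54,800 US gal × 3.785 L/gal = 207,418 L.
[OCl⁻]/[HOCl] = 10^(pH − pKa) = 10^(7.77 − 7.4) = 2.344; fraction as HOCl = 1/(1 + 2.344) = 0.299.
Free chlorine required for 1.35 ppm HOCl: 1.35 / 0.299 = 4.515 ppm.
FC to add: 4.515 − 0.7 = 3.815 mg/L as Cl₂.
Cl₂ equivalent: 3.815 mg/L × 207,418 L = 791.2 g.
Product at 74.3% available Cl: 791.2 / 0.743 = 1065 g.

1.06 kg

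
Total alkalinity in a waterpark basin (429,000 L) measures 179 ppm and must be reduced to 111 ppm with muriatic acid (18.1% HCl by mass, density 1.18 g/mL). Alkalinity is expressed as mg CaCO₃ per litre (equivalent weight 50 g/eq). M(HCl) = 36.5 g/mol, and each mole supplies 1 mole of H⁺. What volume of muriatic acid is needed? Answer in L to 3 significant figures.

99.7 L

Alkalinity to neutralize: (179 − 111) = 68 mg/L as CaCO₃ × 429,000 L = 29,170 g as CaCO₃.
Equivalents of H⁺ required: 29,170 ÷ 50 g/eq = 583.4 eq = 583.4 mol HCl.
Mass of HCl: 583.4 × 36.5 = 21,300 g.
Mass of 18.1% solution: 21,300 / 0.181 = 117,700 g.
Volume: 117,700 g ÷ 1.18 g/mL = 99,710 mL.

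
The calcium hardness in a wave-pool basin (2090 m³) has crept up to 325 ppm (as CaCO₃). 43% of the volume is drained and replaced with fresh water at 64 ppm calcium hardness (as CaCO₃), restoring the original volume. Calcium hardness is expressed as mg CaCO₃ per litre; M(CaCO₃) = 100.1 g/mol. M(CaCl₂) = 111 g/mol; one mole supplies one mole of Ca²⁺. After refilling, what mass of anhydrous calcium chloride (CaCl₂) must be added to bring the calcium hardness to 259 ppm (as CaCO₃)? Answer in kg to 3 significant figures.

107 kg

Volume: 2090 m³ = 2,090,000 L.
After draining 43% and refilling: 325 × 0.57 + 64 × 0.43 = 212.77 ppm.
Deficit to target: 259 − 212.77 = 46.23 mg/L.
As CaCO₃: 46.23 mg/L × 2,090,000 L = 96,620 g; ÷ 100.1 = 965.2 mol Ca²⁺.
Mass: 965.2 × 111 = 107,100 g.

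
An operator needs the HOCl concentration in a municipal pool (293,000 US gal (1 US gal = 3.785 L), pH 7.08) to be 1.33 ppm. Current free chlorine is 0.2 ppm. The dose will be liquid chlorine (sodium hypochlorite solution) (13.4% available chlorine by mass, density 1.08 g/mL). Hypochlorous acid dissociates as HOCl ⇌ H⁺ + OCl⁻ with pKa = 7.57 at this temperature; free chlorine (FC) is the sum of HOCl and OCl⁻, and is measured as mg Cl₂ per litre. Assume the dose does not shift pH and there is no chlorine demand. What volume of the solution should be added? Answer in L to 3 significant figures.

Volume: 293,000 US gal × 3.785 L/gal = 1,109,005 L.
[OCl⁻]/[HOCl] = 10^(pH − pKa) = 10^(7.08 − 7.57) = 0.3236; fraction as HOCl = 1/(1 + 0.3236) = 0.7555.
Free chlorine required for 1.33 ppm HOCl: 1.33 / 0.7555 = 1.76 ppm.
FC to add: 1.76 − 0.2 = 1.56 mg/L as Cl₂.
Cl₂ equivalent: 1.56 mg/L × 1,109,005 L = 1730 g.
Product at 13.4% available Cl: 1730 / 0.134 = 12,910 g.
Volume: 12,910 g ÷ 1.08 g/mL = 11,960 mL.

12.0 L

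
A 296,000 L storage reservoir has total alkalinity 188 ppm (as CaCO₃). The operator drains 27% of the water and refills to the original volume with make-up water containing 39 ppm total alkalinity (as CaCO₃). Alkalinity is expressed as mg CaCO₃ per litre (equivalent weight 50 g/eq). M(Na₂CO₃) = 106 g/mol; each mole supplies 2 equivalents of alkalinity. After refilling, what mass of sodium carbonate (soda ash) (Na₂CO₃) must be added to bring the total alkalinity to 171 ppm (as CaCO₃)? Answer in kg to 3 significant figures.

After draining 27% and refilling: 188 × 0.73 + 39 × 0.27 = 147.77 ppm.
Deficit to target: 171 − 147.77 = 23.23 mg/L.
As CaCO₃: 23.23 mg/L × 296,000 L = 6876 g; ÷ 50 g/eq ÷ 2 = 68.76 mol Na₂CO₃.
Mass: 68.76 × 106 = 7289 g.

7.29 kg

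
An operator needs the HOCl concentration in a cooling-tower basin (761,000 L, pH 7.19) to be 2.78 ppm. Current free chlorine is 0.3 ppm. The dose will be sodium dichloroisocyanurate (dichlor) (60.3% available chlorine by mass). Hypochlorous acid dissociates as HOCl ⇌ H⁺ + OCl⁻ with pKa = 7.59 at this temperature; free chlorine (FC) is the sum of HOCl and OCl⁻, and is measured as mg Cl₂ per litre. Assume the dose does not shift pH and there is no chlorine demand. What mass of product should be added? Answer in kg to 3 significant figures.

[OCl⁻]/[HOCl] = 10^(pH − pKa) = 10^(7.19 − 7.59) = 0.3981; fraction as HOCl = 1/(1 + 0.3981) = 0.7153.
Free chlorine required for 2.78 ppm HOCl: 2.78 / 0.7153 = 3.887 ppm.
FC to add: 3.887 − 0.3 = 3.587 mg/L as Cl₂.
Cl₂ equivalent: 3.587 mg/L × 761,000 L = 2730 g.
Product at 60.3% available Cl: 2730 / 0.603 = 4527 g.

4.53 kg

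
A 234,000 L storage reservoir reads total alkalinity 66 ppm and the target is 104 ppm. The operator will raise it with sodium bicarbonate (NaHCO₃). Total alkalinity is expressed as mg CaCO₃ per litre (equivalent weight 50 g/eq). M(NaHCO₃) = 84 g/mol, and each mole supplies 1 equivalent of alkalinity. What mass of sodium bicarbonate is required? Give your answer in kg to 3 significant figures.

14.9 kg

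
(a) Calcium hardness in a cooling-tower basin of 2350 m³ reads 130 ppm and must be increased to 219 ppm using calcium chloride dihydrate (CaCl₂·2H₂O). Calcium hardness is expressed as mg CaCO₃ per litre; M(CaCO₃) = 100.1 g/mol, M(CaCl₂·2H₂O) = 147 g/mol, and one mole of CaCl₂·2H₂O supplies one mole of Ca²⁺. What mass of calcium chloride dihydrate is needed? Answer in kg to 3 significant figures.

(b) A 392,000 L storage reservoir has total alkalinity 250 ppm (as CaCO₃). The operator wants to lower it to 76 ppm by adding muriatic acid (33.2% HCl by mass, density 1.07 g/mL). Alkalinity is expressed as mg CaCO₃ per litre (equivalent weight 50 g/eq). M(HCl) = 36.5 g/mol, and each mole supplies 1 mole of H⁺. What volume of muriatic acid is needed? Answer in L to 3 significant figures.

(a) 307 kg; (b) 140 L

(a) Volume: 2350 m³ = 2,350,000 L.
(a) Hardness to add: (219 − 130) = 89 mg/L as CaCO₃ × 2,350,000 L = 209,200 g as CaCO₃.
(a) Moles of Ca²⁺ (1 mol Ca²⁺ ≡ 1 mol CaCO₃): 209,200 / 100.1 g/mol = 2089 mol.
(a) Mass of CaCl₂·2H₂O: 2089 × 147 = 307,100 g.

(b) Alkalinity to neutralize: (250 − 76) = 174 mg/L as CaCO₃ × 392,000 L = 68,210 g as CaCO₃.
(b) Equivalents of H⁺ required: 68,210 ÷ 50 g/eq = 1364 eq = 1364 mol HCl.
(b) Mass of HCl: 1364 × 36.5 = 49,790 g.
(b) Mass of 33.2% solution: 49,790 / 0.332 = 150,000 g.
(b) Volume: 150,000 g ÷ 1.07 g/mL = 140,200 mL.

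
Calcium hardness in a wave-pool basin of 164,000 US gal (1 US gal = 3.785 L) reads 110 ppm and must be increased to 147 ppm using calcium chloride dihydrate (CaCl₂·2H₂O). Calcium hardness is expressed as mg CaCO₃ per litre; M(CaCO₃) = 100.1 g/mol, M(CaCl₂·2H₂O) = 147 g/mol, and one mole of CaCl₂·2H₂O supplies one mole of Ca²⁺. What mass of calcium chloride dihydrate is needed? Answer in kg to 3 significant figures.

Volume: 164,000 US gal × 3.785 L/gal = 620,740 L.
Hardness to add: (147 − 110) = 37 mg/L as CaCO₃ × 620,740 L = 22,970 g as CaCO₃.
Moles of Ca²⁺ (1 mol Ca²⁺ ≡ 1 mol CaCO₃): 22,970 / 100.1 g/mol = 229.4 mol.
Mass of CaCl₂·2H₂O: 229.4 × 147 = 33,730 g.

33.7 kg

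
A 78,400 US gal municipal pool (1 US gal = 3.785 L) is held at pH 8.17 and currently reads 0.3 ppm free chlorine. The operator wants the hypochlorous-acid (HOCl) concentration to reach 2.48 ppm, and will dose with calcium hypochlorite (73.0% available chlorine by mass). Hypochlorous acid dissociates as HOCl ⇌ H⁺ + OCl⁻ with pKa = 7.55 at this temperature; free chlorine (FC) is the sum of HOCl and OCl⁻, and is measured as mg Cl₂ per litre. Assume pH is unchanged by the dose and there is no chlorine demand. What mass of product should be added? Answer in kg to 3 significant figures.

Volume: 78,400 US gal × 3.785 L/gal = 296,744 L.
[OCl⁻]/[HOCl] = 10^(pH − pKa) = 10^(8.17 − 7.55) = 4.169; fraction as HOCl = 1/(1 + 4.169) = 0.1935.
Free chlorine required for 2.48 ppm HOCl: 2.48 / 0.1935 = 12.82 ppm.
FC to add: 12.82 − 0.3 = 12.52 mg/L as Cl₂.
Cl₂ equivalent: 12.52 mg/L × 296,744 L = 3715 g.
Product at 73.0% available Cl: 3715 / 0.73 = 5089 g.

5.09 kg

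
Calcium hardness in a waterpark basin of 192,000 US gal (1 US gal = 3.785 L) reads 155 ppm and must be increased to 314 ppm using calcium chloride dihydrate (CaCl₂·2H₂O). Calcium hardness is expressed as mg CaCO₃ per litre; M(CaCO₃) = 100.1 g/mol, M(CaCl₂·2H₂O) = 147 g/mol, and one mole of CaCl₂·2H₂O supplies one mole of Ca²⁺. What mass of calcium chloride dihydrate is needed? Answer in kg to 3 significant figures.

Volume: 192,000 US gal × 3.785 L/gal = 726,720 L.
Hardness to add: (314 − 155) = 159 mg/L as CaCO₃ × 726,720 L = 115,500 g as CaCO₃.
Moles of Ca²⁺ (1 mol Ca²⁺ ≡ 1 mol CaCO₃): 115,500 / 100.1 g/mol = 1154 mol.
Mass of CaCl₂·2H₂O: 1154 × 147 = 169,700 g.

170 kg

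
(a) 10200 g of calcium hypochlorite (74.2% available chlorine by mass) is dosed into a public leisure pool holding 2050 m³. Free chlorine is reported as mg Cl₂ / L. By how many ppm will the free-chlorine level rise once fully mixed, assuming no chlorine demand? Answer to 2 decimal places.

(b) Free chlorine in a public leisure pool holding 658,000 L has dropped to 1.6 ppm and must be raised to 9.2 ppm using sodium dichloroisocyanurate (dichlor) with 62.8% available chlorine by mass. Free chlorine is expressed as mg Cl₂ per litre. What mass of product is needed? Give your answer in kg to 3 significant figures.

(a) 3.69 ppm; (b) 7.96 kg

(a) Volume: 2050 m³ = 2,050,000 L.
(a) Available chlorine delivered: 10,200 g × 0.742 = 7568 g as Cl₂.
(a) Concentration rise: 7568 g / 2,050,000 L = 3.692 mg/L = 3.69 ppm.

(b) Chlorine deficit: 9.2 − 1.6 = 7.6 ppm = 7.6 mg/L as Cl₂.
(b) Cl₂ equivalent needed: 7.6 mg/L × 658,000 L = 5,001,000 mg = 5001 g.
(b) Product at 62.8% available chlorine: 5001 / 0.628 = 7963 g.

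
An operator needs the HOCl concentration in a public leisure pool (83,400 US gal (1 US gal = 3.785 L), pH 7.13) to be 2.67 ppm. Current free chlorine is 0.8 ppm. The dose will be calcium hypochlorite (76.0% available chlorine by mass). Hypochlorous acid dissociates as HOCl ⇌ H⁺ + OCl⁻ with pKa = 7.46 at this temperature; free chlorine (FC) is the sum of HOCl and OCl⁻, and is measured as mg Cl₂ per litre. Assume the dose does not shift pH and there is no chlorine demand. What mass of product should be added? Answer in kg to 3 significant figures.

Volume: 83,400 US gal × 3.785 L/gal = 315,669 L.
[OCl⁻]/[HOCl] = 10^(pH − pKa) = 10^(7.13 − 7.46) = 0.4677; fraction as HOCl = 1/(1 + 0.4677) = 0.6813.
Free chlorine required for 2.67 ppm HOCl: 2.67 / 0.6813 = 3.919 ppm.
FC to add: 3.919 − 0.8 = 3.119 mg/L as Cl₂.
Cl₂ equivalent: 3.119 mg/L × 315,669 L = 984.5 g.
Product at 76.0% available Cl: 984.5 / 0.76 = 1295 g.

1.30 kg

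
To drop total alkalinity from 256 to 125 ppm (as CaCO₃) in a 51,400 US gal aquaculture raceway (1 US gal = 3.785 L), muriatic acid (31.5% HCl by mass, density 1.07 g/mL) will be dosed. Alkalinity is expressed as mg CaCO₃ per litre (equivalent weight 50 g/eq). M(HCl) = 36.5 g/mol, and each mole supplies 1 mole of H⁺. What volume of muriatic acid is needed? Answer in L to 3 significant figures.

55.2 L

Volume: 51,400 US gal × 3.785 L/gal = 194,549 L.
Alkalinity to neutralize: (256 − 125) = 131 mg/L as CaCO₃ × 194,549 L = 25,490 g as CaCO₃.
Equivalents of H⁺ required: 25,490 ÷ 50 g/eq = 509.7 eq = 509.7 mol HCl.
Mass of HCl: 509.7 × 36.5 = 18,600 g.
Mass of 31.5% solution: 18,600 / 0.315 = 59,060 g.
Volume: 59,060 g ÷ 1.07 g/mL = 55,200 mL.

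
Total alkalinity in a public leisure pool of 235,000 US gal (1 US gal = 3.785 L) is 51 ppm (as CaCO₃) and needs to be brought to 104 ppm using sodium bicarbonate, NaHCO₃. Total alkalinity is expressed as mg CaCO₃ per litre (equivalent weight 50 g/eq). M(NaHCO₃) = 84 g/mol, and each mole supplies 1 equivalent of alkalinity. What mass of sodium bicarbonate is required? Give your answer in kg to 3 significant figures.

79.2 kg

Volume: 235,000 US gal × 3.785 L/gal = 889,475 L.
Alkalinity to add: (104 − 51) = 53 mg/L as CaCO₃ × 889,475 L = 47,140 g as CaCO₃.
Equivalents: 47,140 g ÷ 50 g/eq = 942.8 eq.
NaHCO₃ supplies 1 eq per mole → 942.8 mol.
Mass: 942.8 mol × 84 g/mol = 79,200 g.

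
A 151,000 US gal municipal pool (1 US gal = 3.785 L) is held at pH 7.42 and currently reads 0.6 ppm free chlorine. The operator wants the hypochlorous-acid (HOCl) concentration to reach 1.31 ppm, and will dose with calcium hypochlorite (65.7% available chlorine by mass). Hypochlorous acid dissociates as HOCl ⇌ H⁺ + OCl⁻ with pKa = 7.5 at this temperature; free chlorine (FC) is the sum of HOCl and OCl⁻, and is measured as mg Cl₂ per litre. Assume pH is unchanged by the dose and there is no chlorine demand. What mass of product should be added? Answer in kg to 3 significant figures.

Volume: 151,000 US gal × 3.785 L/gal = 571,535 L.
[OCl⁻]/[HOCl] = 10^(pH − pKa) = 10^(7.42 − 7.5) = 0.8318; fraction as HOCl = 1/(1 + 0.8318) = 0.5459.
Free chlorine required for 1.31 ppm HOCl: 1.31 / 0.5459 = 2.4 ppm.
FC to add: 2.4 − 0.6 = 1.8 mg/L as Cl₂.
Cl₂ equivalent: 1.8 mg/L × 571,535 L = 1029 g.
Product at 65.7% available Cl: 1029 / 0.657 = 1566 g.

1.57 kg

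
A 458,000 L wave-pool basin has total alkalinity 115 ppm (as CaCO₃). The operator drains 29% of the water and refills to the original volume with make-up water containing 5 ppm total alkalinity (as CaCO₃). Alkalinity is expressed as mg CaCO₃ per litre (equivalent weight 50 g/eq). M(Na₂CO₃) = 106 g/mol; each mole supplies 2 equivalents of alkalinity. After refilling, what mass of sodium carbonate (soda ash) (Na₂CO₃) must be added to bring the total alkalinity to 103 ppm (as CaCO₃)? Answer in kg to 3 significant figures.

After draining 29% and refilling: 115 × 0.71 + 5 × 0.29 = 83.1 ppm.
Deficit to target: 103 − 83.1 = 19.9 mg/L.
As CaCO₃: 19.9 mg/L × 458,000 L = 9114 g; ÷ 50 g/eq ÷ 2 = 91.14 mol Na₂CO₃.
Mass: 91.14 × 106 = 9661 g.

9.66 kg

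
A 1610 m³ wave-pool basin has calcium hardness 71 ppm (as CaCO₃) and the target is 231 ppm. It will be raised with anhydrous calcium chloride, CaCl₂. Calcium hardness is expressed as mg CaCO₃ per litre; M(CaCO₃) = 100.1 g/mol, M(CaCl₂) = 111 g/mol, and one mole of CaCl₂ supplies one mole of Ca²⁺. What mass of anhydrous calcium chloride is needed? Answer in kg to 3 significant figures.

286 kg

Volume: 1610 m³ = 1,610,000 L.
Hardness to add: (231 − 71) = 160 mg/L as CaCO₃ × 1,610,000 L = 257,600 g as CaCO₃.
Moles of Ca²⁺ (1 mol Ca²⁺ ≡ 1 mol CaCO₃): 257,600 / 100.1 g/mol = 2573 mol.
Mass of CaCl₂: 2573 × 111 = 285,700 g.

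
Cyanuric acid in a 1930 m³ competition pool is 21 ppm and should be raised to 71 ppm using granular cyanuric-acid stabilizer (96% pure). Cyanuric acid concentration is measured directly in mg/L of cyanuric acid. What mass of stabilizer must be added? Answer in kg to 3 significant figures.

101 kg

Volume: 1930 m³ = 1,930,000 L.
CYA to add: (71 − 21) = 50 mg/L × 1,930,000 L = 96,500 g cyanuric acid.
At 96% purity: 96,500 / 0.96 = 100,500 g product.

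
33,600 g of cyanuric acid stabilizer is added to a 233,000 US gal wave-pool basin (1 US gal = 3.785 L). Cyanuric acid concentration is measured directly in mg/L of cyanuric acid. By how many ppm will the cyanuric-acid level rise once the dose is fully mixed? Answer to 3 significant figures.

Volume: 233,000 US gal × 3.785 L/gal = 881,905 L.
Rise: 33,600 g / 881,905 L × 1000 = 38.1 mg/L.

38.1 ppm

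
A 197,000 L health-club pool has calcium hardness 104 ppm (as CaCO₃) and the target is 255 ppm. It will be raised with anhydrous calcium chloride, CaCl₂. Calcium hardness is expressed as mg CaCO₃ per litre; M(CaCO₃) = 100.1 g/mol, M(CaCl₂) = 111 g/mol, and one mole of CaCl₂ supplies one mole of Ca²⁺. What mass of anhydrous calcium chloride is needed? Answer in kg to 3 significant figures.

33.0 kg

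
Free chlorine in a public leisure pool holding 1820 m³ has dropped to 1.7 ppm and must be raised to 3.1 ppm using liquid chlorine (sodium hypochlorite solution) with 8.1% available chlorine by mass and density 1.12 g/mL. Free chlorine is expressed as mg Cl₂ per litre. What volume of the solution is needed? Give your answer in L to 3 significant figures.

28.1 L

Volume: 1820 m³ = 1,820,000 L.
Chlorine deficit: 3.1 − 1.7 = 1.4 ppm = 1.4 mg/L as Cl₂.
Cl₂ equivalent needed: 1.4 mg/L × 1,820,000 L = 2,548,000 mg = 2548 g.
Product at 8.1% available chlorine: 2548 / 0.081 = 31,460 g.
Volume at density 1.12 g/mL: 31,460 g ÷ 1.12 g/mL = 28,090 mL.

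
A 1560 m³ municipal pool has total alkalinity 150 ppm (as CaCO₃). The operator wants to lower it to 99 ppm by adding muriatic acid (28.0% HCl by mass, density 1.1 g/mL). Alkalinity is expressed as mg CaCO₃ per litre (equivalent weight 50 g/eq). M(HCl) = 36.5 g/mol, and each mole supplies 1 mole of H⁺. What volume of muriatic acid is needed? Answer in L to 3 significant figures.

189 L

Volume: 1560 m³ = 1,560,000 L.
Alkalinity to neutralize: (150 − 99) = 51 mg/L as CaCO₃ × 1,560,000 L = 79,560 g as CaCO₃.
Equivalents of H⁺ required: 79,560 ÷ 50 g/eq = 1591 eq = 1591 mol HCl.
Mass of HCl: 1591 × 36.5 = 58,080 g.
Mass of 28.0% solution: 58,080 / 0.28 = 207,400 g.
Volume: 207,400 g ÷ 1.1 g/mL = 188,600 mL.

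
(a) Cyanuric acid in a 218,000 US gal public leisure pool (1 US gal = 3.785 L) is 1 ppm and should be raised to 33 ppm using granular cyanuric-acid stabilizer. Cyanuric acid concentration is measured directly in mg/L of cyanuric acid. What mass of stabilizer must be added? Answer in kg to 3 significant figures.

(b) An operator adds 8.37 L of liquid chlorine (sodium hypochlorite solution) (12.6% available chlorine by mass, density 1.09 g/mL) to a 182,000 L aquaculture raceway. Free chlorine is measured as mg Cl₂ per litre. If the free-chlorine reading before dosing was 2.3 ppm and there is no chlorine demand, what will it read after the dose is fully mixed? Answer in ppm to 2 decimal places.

(a) 26.4 kg; (b) 8.62 ppm

(a) Volume: 218,000 US gal × 3.785 L/gal = 825,130 L.
(a) CYA to add: (33 − 1) = 32 mg/L × 825,130 L = 26,400 g cyanuric acid.

(b) Mass of solution: 8.37 L × 1000 mL/L × 1.09 g/mL = 9123 g.
(b) Available chlorine delivered: 9123 g × 0.126 = 1150 g as Cl₂.
(b) Concentration rise: 1150 g / 182,000 L = 6.316 mg/L = 6.32 ppm.
(b) Final FC: 2.3 + 6.32 = 8.62 ppm.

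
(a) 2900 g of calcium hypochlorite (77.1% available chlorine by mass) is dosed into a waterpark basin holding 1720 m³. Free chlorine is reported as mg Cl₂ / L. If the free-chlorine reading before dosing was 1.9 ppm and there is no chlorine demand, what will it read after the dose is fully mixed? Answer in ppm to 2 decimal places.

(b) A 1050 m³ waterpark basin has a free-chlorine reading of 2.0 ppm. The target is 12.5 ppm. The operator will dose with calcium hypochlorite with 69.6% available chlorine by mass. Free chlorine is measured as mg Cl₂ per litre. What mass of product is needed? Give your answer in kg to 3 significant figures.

(a) Volume: 1720 m³ = 1,720,000 L.
(a) Available chlorine delivered: 2900 g × 0.771 = 2236 g as Cl₂.
(a) Concentration rise: 2236 g / 1,720,000 L = 1.3 mg/L = 1.30 ppm.
(a) Final FC: 1.9 + 1.30 = 3.20 ppm.

(b) Volume: 1050 m³ = 1,050,000 L.
(b) Chlorine deficit: 12.5 − 2.0 = 10.5 ppm = 10.5 mg/L as Cl₂.
(b) Cl₂ equivalent needed: 10.5 mg/L × 1,050,000 L = 11,020,000 mg = 11,020 g.
(b) Product at 69.6% available chlorine: 11,020 / 0.696 = 15,840 g.

(a) 3.20 ppm; (b) 15.8 kg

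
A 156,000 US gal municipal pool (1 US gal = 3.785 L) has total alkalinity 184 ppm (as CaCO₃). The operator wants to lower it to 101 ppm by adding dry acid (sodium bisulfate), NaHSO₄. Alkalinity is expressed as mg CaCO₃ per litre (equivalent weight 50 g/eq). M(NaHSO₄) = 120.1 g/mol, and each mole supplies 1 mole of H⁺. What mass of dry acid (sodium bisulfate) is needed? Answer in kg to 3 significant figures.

Volume: 156,000 US gal × 3.785 L/gal = 590,460 L.
Alkalinity to neutralize: (184 − 101) = 83 mg/L as CaCO₃ × 590,460 L = 49,010 g as CaCO₃.
Equivalents of H⁺ required: 49,010 ÷ 50 g/eq = 980.2 eq = 980.2 mol NaHSO₄.
Mass of NaHSO₄: 980.2 × 120.1 = 117,700 g.

118 kg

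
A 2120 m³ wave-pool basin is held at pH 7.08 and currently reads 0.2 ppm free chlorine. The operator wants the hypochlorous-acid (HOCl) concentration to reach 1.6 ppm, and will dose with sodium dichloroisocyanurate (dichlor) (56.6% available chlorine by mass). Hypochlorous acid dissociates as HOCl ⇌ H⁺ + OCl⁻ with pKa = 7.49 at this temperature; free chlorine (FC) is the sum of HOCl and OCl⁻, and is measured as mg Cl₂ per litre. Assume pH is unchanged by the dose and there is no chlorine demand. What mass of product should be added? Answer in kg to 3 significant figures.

7.58 kg

Volume: 2120 m³ = 2,120,000 L.
[OCl⁻]/[HOCl] = 10^(pH − pKa) = 10^(7.08 − 7.49) = 0.389; fraction as HOCl = 1/(1 + 0.389) = 0.7199.
Free chlorine required for 1.6 ppm HOCl: 1.6 / 0.7199 = 2.222 ppm.
FC to add: 2.222 − 0.2 = 2.022 mg/L as Cl₂.
Cl₂ equivalent: 2.022 mg/L × 2,120,000 L = 4288 g.
Product at 56.6% available Cl: 4288 / 0.566 = 7575 g.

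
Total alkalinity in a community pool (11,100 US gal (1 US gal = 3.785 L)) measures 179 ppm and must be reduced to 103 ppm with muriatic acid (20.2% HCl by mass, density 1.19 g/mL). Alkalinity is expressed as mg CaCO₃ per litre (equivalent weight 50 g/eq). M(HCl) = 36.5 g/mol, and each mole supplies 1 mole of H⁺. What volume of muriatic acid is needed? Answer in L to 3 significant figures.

9.70 L

Volume: 11,100 US gal × 3.785 L/gal = 42,014 L.
Alkalinity to neutralize: (179 − 103) = 76 mg/L as CaCO₃ × 42,014 L = 3193 g as CaCO₃.
Equivalents of H⁺ required: 3193 ÷ 50 g/eq = 63.86 eq = 63.86 mol HCl.
Mass of HCl: 63.86 × 36.5 = 2331 g.
Mass of 20.2% solution: 2331 / 0.202 = 11,540 g.
Volume: 11,540 g ÷ 1.19 g/mL = 9697 mL.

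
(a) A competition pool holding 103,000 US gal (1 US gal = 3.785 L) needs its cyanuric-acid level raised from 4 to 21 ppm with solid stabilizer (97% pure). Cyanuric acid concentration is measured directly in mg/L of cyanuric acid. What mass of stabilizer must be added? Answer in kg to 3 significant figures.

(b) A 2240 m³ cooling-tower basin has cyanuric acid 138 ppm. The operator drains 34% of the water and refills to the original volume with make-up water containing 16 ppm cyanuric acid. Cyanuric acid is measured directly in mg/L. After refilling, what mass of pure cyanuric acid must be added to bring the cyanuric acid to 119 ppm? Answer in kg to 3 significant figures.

(a) 6.83 kg; (b) 50.4 kg

(a) Volume: 103,000 US gal × 3.785 L/gal = 389,855 L.
(a) CYA to add: (21 − 4) = 17 mg/L × 389,855 L = 6628 g cyanuric acid.
(a) At 97% purity: 6628 / 0.97 = 6833 g product.

(b) Volume: 2240 m³ = 2,240,000 L.
(b) After draining 34% and refilling: 138 × 0.66 + 16 × 0.34 = 96.52 ppm.
(b) Deficit to target: 119 − 96.52 = 22.48 mg/L.
(b) Mass: 22.48 mg/L × 2,240,000 L = 50,360 g cyanuric acid.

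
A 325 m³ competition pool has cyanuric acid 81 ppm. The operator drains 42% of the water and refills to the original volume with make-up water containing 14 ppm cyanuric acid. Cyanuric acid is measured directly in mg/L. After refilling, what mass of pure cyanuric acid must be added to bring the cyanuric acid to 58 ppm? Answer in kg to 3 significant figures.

Volume: 325 m³ = 325,000 L.
After draining 42% and refilling: 81 × 0.58 + 14 × 0.42 = 52.86 ppm.
Deficit to target: 58 − 52.86 = 5.14 mg/L.
Mass: 5.14 mg/L × 325,000 L = 1670 g cyanuric acid.

1.67 kg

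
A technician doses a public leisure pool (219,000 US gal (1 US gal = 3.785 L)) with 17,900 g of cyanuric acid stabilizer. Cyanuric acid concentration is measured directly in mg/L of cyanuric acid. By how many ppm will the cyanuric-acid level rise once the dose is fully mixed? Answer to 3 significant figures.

21.6 ppm

Volume: 219,000 US gal × 3.785 L/gal = 828,915 L.
Rise: 17,900 g / 828,915 L × 1000 = 21.59 mg/L.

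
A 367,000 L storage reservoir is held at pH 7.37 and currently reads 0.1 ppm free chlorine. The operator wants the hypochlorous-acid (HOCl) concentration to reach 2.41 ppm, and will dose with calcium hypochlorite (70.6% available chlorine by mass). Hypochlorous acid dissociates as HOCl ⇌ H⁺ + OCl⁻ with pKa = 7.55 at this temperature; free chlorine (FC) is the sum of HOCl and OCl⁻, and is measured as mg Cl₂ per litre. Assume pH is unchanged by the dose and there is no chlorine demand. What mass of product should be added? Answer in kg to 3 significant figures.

2.03 kg

[OCl⁻]/[HOCl] = 10^(pH − pKa) = 10^(7.37 − 7.55) = 0.6607; fraction as HOCl = 1/(1 + 0.6607) = 0.6022.
Free chlorine required for 2.41 ppm HOCl: 2.41 / 0.6022 = 4.002 ppm.
FC to add: 4.002 − 0.1 = 3.902 mg/L as Cl₂.
Cl₂ equivalent: 3.902 mg/L × 367,000 L = 1432 g.
Product at 70.6% available Cl: 1432 / 0.706 = 2029 g.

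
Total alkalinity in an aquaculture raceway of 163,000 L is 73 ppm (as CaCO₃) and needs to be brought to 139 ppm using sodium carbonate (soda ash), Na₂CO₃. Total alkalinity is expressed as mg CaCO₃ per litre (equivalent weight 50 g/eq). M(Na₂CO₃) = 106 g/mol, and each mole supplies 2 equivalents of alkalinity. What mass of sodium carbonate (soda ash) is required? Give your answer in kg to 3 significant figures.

Alkalinity to add: (139 − 73) = 66 mg/L as CaCO₃ × 163,000 L = 10,760 g as CaCO₃.
Equivalents: 10,760 g ÷ 50 g/eq = 215.2 eq.
Each mole of Na₂CO₃ supplies 2 eq, so 215.2 / 2 = 107.6 mol.
Mass: 107.6 mol × 106 g/mol = 11,400 g.

11.4 kg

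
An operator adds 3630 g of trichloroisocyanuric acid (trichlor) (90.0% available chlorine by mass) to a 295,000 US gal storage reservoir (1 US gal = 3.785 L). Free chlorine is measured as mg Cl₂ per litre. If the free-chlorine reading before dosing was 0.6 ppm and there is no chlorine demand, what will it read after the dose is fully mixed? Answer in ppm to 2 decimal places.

3.53 ppm

Volume: 295,000 US gal × 3.785 L/gal = 1,116,575 L.
Available chlorine delivered: 3630 g × 0.9 = 3267 g as Cl₂.
Concentration rise: 3267 g / 1,116,575 L = 2.926 mg/L = 2.93 ppm.
Final FC: 0.6 + 2.93 = 3.53 ppm.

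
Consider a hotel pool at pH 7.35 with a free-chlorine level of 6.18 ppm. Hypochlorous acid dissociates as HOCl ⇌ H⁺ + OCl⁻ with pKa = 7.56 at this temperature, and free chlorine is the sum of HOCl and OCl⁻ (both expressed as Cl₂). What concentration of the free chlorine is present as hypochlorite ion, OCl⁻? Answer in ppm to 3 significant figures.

[OCl⁻]/[HOCl] = 10^(pH − pKa) = 10^(7.35 − 7.56) = 10^-0.21 = 0.6166.
Fraction as HOCl = 1 / (1 + 0.6166) = 0.6186.
OCl⁻ = (1 − 0.6186) × 6.18 ppm = 2.357 ppm.

2.36 ppm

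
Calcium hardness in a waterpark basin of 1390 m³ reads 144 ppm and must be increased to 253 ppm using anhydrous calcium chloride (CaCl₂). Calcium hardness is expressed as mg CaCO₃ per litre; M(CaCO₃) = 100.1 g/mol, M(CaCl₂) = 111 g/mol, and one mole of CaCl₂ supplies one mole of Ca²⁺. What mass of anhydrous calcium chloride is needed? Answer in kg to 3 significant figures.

Volume: 1390 m³ = 1,390,000 L.
Hardness to add: (253 − 144) = 109 mg/L as CaCO₃ × 1,390,000 L = 151,500 g as CaCO₃.
Moles of Ca²⁺ (1 mol Ca²⁺ ≡ 1 mol CaCO₃): 151,500 / 100.1 g/mol = 1514 mol.
Mass of CaCl₂: 1514 × 111 = 168,000 g.

168 kg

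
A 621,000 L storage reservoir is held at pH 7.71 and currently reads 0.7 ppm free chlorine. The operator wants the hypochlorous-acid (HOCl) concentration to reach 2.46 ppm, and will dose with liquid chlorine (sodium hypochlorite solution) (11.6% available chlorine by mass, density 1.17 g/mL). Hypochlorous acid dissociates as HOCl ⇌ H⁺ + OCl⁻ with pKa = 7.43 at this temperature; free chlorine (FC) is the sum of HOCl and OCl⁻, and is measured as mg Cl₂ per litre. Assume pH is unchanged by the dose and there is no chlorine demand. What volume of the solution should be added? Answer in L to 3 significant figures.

[OCl⁻]/[HOCl] = 10^(pH − pKa) = 10^(7.71 − 7.43) = 1.905; fraction as HOCl = 1/(1 + 1.905) = 0.3442.
Free chlorine required for 2.46 ppm HOCl: 2.46 / 0.3442 = 7.147 ppm.
FC to add: 7.147 − 0.7 = 6.447 mg/L as Cl₂.
Cl₂ equivalent: 6.447 mg/L × 621,000 L = 4004 g.
Product at 11.6% available Cl: 4004 / 0.116 = 34,520 g.
Volume: 34,520 g ÷ 1.17 g/mL = 29,500 mL.

29.5 L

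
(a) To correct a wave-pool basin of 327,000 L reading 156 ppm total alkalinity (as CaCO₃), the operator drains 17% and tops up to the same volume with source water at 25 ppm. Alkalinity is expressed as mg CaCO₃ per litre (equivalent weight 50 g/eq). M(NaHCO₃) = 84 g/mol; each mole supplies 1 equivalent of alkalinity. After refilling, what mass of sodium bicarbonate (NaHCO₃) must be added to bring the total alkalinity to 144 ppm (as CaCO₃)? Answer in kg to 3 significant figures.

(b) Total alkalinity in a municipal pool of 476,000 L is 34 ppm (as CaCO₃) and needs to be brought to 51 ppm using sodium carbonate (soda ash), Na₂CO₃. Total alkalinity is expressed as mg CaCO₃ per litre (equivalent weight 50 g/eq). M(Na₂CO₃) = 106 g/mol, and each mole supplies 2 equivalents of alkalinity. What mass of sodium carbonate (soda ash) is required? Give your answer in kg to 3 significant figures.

(a) 5.64 kg; (b) 8.58 kg

(a) After draining 17% and refilling: 156 × 0.83 + 25 × 0.17 = 133.73 ppm.
(a) Deficit to target: 144 − 133.73 = 10.27 mg/L.
(a) As CaCO₃: 10.27 mg/L × 327,000 L = 3358 g; ÷ 50 g/eq ÷ 1 = 67.17 mol NaHCO₃.
(a) Mass: 67.17 × 84 = 5642 g.

(b) Alkalinity to add: (51 − 34) = 17 mg/L as CaCO₃ × 476,000 L = 8092 g as CaCO₃.
(b) Equivalents: 8092 g ÷ 50 g/eq = 161.8 eq.
(b) Each mole of Na₂CO₃ supplies 2 eq, so 161.8 / 2 = 80.92 mol.
(b) Mass: 80.92 mol × 106 g/mol = 8578 g.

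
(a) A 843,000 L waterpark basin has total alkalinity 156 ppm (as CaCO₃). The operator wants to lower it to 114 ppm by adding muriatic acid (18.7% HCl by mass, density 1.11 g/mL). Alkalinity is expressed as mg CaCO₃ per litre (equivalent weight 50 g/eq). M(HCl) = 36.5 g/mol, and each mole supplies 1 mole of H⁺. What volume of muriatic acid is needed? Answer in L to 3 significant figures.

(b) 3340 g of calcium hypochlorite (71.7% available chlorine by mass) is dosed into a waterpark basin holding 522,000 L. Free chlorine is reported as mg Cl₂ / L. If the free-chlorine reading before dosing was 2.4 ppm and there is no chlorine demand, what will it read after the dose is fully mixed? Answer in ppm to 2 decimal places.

(a) Alkalinity to neutralize: (156 − 114) = 42 mg/L as CaCO₃ × 843,000 L = 35,410 g as CaCO₃.
(a) Equivalents of H⁺ required: 35,410 ÷ 50 g/eq = 708.1 eq = 708.1 mol HCl.
(a) Mass of HCl: 708.1 × 36.5 = 25,850 g.
(a) Mass of 18.7% solution: 25,850 / 0.187 = 138,200 g.
(a) Volume: 138,200 g ÷ 1.11 g/mL = 124,500 mL.

(b) Available chlorine delivered: 3340 g × 0.717 = 2395 g as Cl₂.
(b) Concentration rise: 2395 g / 522,000 L = 4.588 mg/L = 4.59 ppm.
(b) Final FC: 2.4 + 4.59 = 6.99 ppm.

(a) 125 L; (b) 6.99 ppm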